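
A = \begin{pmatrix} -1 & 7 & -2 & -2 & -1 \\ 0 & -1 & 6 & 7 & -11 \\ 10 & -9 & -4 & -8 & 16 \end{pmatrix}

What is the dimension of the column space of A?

Row reduce to echelon form.
R3 ← R3 + (10)·R1: [0, 61, -24, -28, 6]
R3 ← R3 + (61)·R2: [0, 0, 342, 399, -665]
Echelon form has 3 nonzero rows, so rank(A) = 3.
The column space has dimension equal to the rank: 3.

3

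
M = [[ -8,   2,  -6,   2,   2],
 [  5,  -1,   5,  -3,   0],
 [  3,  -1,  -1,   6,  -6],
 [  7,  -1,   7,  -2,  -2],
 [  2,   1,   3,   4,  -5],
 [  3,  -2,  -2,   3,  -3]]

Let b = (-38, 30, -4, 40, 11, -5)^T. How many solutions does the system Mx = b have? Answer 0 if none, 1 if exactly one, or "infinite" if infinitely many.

infinite

Row reduce the augmented matrix [M | b].
R2 ← R2 + (5/8)·R1: [0, 1/4, 5/4, -7/4, 5/4, 25/4]
R3 ← R3 + (3/8)·R1: [0, -1/4, -13/4, 27/4, -21/4, -73/4]
R4 ← R4 + (7/8)·R1: [0, 3/4, 7/4, -1/4, -1/4, 27/4]
R5 ← R5 + (1/4)·R1: [0, 3/2, 3/2, 9/2, -9/2, 3/2]
R6 ← R6 + (3/8)·R1: [0, -5/4, -17/4, 15/4, -9/4, -77/4]
R3 ← R3 + R2: [0, 0, -2, 5, -4, -12]
R4 ← R4 − (3)·R2: [0, 0, -2, 5, -4, -12]
R5 ← R5 − (6)·R2: [0, 0, -6, 15, -12, -36]
R6 ← R6 + (5)·R2: [0, 0, 2, -5, 4, 12]
R4 ← R4 − R3: [0, 0, 0, 0, 0, 0]
R5 ← R5 − (3)·R3: [0, 0, 0, 0, 0, 0]
R6 ← R6 + R3: [0, 0, 0, 0, 0, 0]
The echelon form has 3 nonzero rows, and every pivot lies in the first 5 columns, so rank(M) = rank([M|b]) = 3.
The system is consistent.
rank = 3 < 5 unknowns, so there are infinitely many solutions.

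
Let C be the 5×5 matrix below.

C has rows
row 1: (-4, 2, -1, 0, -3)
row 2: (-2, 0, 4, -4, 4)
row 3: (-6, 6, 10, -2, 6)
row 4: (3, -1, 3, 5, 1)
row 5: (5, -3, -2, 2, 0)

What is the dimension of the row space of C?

Row reduce to echelon form.
R2 ← R2 − (1/2)·R1: [0, -1, 9/2, -4, 11/2]
R3 ← R3 − (3/2)·R1: [0, 3, 23/2, -2, 21/2]
R4 ← R4 + (3/4)·R1: [0, 1/2, 9/4, 5, -5/4]
R5 ← R5 + (5/4)·R1: [0, -1/2, -13/4, 2, -15/4]
R3 ← R3 + (3)·R2: [0, 0, 25, -14, 27]
R4 ← R4 + (1/2)·R2: [0, 0, 9/2, 3, 3/2]
R5 ← R5 − (1/2)·R2: [0, 0, -11/2, 4, -13/2]
R4 ← R4 − (9/50)·R3: [0, 0, 0, 138/25, -84/25]
R5 ← R5 + (11/50)·R3: [0, 0, 0, 23/25, -14/25]
R5 ← R5 − (1/6)·R4: [0, 0, 0, 0, 0]
Echelon form has 4 nonzero rows, so rank(C) = 4.
The row space has dimension equal to the rank: 4.

4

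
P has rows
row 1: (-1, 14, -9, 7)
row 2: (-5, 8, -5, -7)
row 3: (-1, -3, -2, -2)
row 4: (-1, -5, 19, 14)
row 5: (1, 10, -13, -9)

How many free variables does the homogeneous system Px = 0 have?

0

Row reduce to echelon form.
R2 ← R2 − (5)·R1: [0, -62, 40, -42]
R3 ← R3 − R1: [0, -17, 7, -9]
R4 ← R4 − R1: [0, -19, 28, 7]
R5 ← R5 + R1: [0, 24, -22, -2]
R3 ← R3 − (17/62)·R2: [0, 0, -123/31, 78/31]
R4 ← R4 − (19/62)·R2: [0, 0, 488/31, 616/31]
R5 ← R5 + (12/31)·R2: [0, 0, -202/31, -566/31]
R4 ← R4 + (488/123)·R3: [0, 0, 0, 1224/41]
R5 ← R5 − (202/123)·R3: [0, 0, 0, -918/41]
R5 ← R5 + (3/4)·R4: [0, 0, 0, 0]
4 nonzero rows, so rank(P) = 4.
P has 4 columns; by rank–nullity, nullity = 4 − 4 = 0.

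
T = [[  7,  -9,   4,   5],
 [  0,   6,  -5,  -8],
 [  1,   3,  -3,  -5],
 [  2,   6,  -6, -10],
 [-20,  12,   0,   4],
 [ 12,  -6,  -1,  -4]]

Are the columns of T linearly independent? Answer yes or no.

no

Row reduce T to echelon form.
R3 ← R3 − (1/7)·R1: [0, 30/7, -25/7, -40/7]
R4 ← R4 − (2/7)·R1: [0, 60/7, -50/7, -80/7]
R5 ← R5 + (20/7)·R1: [0, -96/7, 80/7, 128/7]
R6 ← R6 − (12/7)·R1: [0, 66/7, -55/7, -88/7]
R3 ← R3 − (5/7)·R2: [0, 0, 0, 0]
R4 ← R4 − (10/7)·R2: [0, 0, 0, 0]
R5 ← R5 + (16/7)·R2: [0, 0, 0, 0]
R6 ← R6 − (11/7)·R2: [0, 0, 0, 0]
2 pivots among 4 columns.
Only 2 < 4 pivot columns, so the columns are linearly dependent.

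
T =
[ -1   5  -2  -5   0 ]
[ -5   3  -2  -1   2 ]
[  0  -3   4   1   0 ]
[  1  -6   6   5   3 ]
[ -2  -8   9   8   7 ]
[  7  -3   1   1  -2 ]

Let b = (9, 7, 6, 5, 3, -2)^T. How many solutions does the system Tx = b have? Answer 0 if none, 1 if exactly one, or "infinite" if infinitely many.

Row reduce the augmented matrix [T | b].
R2 ← R2 − (5)·R1: [0, -22, 8, 24, 2, -38]
R4 ← R4 + R1: [0, -1, 4, 0, 3, 14]
R5 ← R5 − (2)·R1: [0, -18, 13, 18, 7, -15]
R6 ← R6 + (7)·R1: [0, 32, -13, -34, -2, 61]
R3 ← R3 − (3/22)·R2: [0, 0, 32/11, -25/11, -3/11, 123/11]
R4 ← R4 − (1/22)·R2: [0, 0, 40/11, -12/11, 32/11, 173/11]
R5 ← R5 − (9/11)·R2: [0, 0, 71/11, -18/11, 59/11, 177/11]
R6 ← R6 + (16/11)·R2: [0, 0, -15/11, 10/11, 10/11, 63/11]
R4 ← R4 − (5/4)·R3: [0, 0, 0, 7/4, 13/4, 7/4]
R5 ← R5 − (71/32)·R3: [0, 0, 0, 109/32, 191/32, -279/32]
R6 ← R6 + (15/32)·R3: [0, 0, 0, -5/32, 25/32, 351/32]
R5 ← R5 − (109/56)·R4: [0, 0, 0, 0, -5/14, -97/8]
R6 ← R6 + (5/56)·R4: [0, 0, 0, 0, 15/14, 89/8]
R6 ← R6 + (3)·R5: [0, 0, 0, 0, 0, -101/4]
The echelon form has 6 nonzero rows; the last pivot sits in the augmented column, so rank(T) = 5 but rank([T|b]) = 6.
Since the ranks differ, the system is inconsistent.
It has no solutions.

0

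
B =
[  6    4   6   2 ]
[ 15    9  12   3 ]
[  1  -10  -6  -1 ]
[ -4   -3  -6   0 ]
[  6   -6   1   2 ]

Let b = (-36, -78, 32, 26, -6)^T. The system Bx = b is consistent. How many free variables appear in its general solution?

0

Row reduce the augmented matrix [B | b].
R2 ← R2 − (5/2)·R1: [0, -1, -3, -2, 12]
R3 ← R3 − (1/6)·R1: [0, -32/3, -7, -4/3, 38]
R4 ← R4 + (2/3)·R1: [0, -1/3, -2, 4/3, 2]
R5 ← R5 − R1: [0, -10, -5, 0, 30]
R3 ← R3 − (32/3)·R2: [0, 0, 25, 20, -90]
R4 ← R4 − (1/3)·R2: [0, 0, -1, 2, -2]
R5 ← R5 − (10)·R2: [0, 0, 25, 20, -90]
R4 ← R4 + (1/25)·R3: [0, 0, 0, 14/5, -28/5]
R5 ← R5 − R3: [0, 0, 0, 0, 0]
The echelon form has 4 nonzero rows, and every pivot lies in the first 4 columns, so rank(B) = rank([B|b]) = 4.
The system is consistent.
Free variables = (unknowns) − (rank) = 4 − 4 = 0.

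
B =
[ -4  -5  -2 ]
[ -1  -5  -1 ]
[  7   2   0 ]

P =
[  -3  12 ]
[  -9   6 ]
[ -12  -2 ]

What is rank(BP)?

2

First compute BP:
[[ 81, -74],
 [ 60, -40],
 [-39,  96]]
Now row reduce the product.
R2 ← R2 − (20/27)·R1: [0, 400/27]
R3 ← R3 + (13/27)·R1: [0, 1630/27]
R3 ← R3 − (163/40)·R2: [0, 0]
2 nonzero rows, so rank(BP) = 2.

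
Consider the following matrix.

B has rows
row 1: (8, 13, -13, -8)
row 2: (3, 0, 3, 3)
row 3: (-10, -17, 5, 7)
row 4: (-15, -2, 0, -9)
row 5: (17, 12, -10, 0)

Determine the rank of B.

4

Row reduce to echelon form.
R2 ← R2 − (3/8)·R1: [0, -39/8, 63/8, 6]
R3 ← R3 + (5/4)·R1: [0, -3/4, -45/4, -3]
R4 ← R4 + (15/8)·R1: [0, 179/8, -195/8, -24]
R5 ← R5 − (17/8)·R1: [0, -125/8, 141/8, 17]
R3 ← R3 − (2/13)·R2: [0, 0, -162/13, -51/13]
R4 ← R4 + (179/39)·R2: [0, 0, 153/13, 46/13]
R5 ← R5 − (125/39)·R2: [0, 0, -99/13, -29/13]
R4 ← R4 + (17/18)·R3: [0, 0, 0, -1/6]
R5 ← R5 − (11/18)·R3: [0, 0, 0, 1/6]
R5 ← R5 + R4: [0, 0, 0, 0]
Echelon form has 4 nonzero rows, so rank(B) = 4.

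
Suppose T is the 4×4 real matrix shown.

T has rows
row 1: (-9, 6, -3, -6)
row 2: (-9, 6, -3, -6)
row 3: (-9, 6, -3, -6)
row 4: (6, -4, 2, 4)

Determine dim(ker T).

Row reduce to echelon form.
R2 ← R2 − R1: [0, 0, 0, 0]
R3 ← R3 − R1: [0, 0, 0, 0]
R4 ← R4 + (2/3)·R1: [0, 0, 0, 0]
1 nonzero row, so rank(T) = 1.
T has 4 columns; by rank–nullity, nullity = 4 − 1 = 3.

3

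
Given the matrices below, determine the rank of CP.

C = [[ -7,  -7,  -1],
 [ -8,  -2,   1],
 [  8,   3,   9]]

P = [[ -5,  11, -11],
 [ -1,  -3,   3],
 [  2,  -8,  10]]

3

First compute CP:
[[ 40, -48,  46],
 [ 44, -90,  92],
 [-25,   7,  11]]
Now row reduce the product.
R2 ← R2 − (11/10)·R1: [0, -186/5, 207/5]
R3 ← R3 + (5/8)·R1: [0, -23, 159/4]
R3 ← R3 − (115/186)·R2: [0, 0, 1755/124]
3 nonzero rows, so rank(CP) = 3.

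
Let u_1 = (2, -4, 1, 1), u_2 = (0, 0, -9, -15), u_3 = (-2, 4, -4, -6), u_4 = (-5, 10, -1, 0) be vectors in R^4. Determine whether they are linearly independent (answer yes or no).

no

Form the matrix with these vectors as rows and row reduce.
R3 ← R3 + R1: [0, 0, -3, -5]
R4 ← R4 + (5/2)·R1: [0, 0, 3/2, 5/2]
R3 ← R3 − (1/3)·R2: [0, 0, 0, 0]
R4 ← R4 + (1/6)·R2: [0, 0, 0, 0]
2 nonzero rows, so the 4 vectors span a space of dimension 2.
Since 2 < 4, the vectors are linearly dependent.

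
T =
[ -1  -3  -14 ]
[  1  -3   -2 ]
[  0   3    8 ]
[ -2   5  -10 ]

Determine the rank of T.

3

Row reduce to echelon form.
R2 ← R2 + R1: [0, -6, -16]
R4 ← R4 − (2)·R1: [0, 11, 18]
R3 ← R3 + (1/2)·R2: [0, 0, 0]
R4 ← R4 + (11/6)·R2: [0, 0, -34/3]
Swap R3 ↔ R4
Echelon form has 3 nonzero rows, so rank(T) = 3.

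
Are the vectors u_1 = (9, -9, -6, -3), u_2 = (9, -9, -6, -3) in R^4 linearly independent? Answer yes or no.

no

Form the matrix with these vectors as rows and row reduce.
R2 ← R2 − R1: [0, 0, 0, 0]
1 nonzero row, so the 2 vectors span a space of dimension 1.
Since 1 < 2, the vectors are linearly dependent.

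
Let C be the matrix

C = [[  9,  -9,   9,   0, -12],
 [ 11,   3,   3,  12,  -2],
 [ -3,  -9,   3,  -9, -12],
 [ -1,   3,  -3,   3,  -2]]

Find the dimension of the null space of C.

2

Row reduce to echelon form.
R2 ← R2 − (11/9)·R1: [0, 14, -8, 12, 38/3]
R3 ← R3 + (1/3)·R1: [0, -12, 6, -9, -16]
R4 ← R4 + (1/9)·R1: [0, 2, -2, 3, -10/3]
R3 ← R3 + (6/7)·R2: [0, 0, -6/7, 9/7, -36/7]
R4 ← R4 − (1/7)·R2: [0, 0, -6/7, 9/7, -36/7]
R4 ← R4 − R3: [0, 0, 0, 0, 0]
3 nonzero rows, so rank(C) = 3.
C has 5 columns; by rank–nullity, nullity = 5 − 3 = 2.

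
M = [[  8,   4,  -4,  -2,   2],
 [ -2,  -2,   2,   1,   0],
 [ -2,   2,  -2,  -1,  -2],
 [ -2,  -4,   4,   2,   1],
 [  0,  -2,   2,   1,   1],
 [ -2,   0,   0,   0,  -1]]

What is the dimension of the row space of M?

Row reduce to echelon form.
R2 ← R2 + (1/4)·R1: [0, -1, 1, 1/2, 1/2]
R3 ← R3 + (1/4)·R1: [0, 3, -3, -3/2, -3/2]
R4 ← R4 + (1/4)·R1: [0, -3, 3, 3/2, 3/2]
R6 ← R6 + (1/4)·R1: [0, 1, -1, -1/2, -1/2]
R3 ← R3 + (3)·R2: [0, 0, 0, 0, 0]
R4 ← R4 − (3)·R2: [0, 0, 0, 0, 0]
R5 ← R5 − (2)·R2: [0, 0, 0, 0, 0]
R6 ← R6 + R2: [0, 0, 0, 0, 0]
Echelon form has 2 nonzero rows, so rank(M) = 2.
The row space has dimension equal to the rank: 2.

2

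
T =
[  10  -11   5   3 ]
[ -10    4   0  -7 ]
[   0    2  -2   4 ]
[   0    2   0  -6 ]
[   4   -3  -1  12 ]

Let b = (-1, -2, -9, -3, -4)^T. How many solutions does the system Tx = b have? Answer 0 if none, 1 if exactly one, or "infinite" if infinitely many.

Row reduce the augmented matrix [T | b].
R2 ← R2 + R1: [0, -7, 5, -4, -3]
R5 ← R5 − (2/5)·R1: [0, 7/5, -3, 54/5, -18/5]
R3 ← R3 + (2/7)·R2: [0, 0, -4/7, 20/7, -69/7]
R4 ← R4 + (2/7)·R2: [0, 0, 10/7, -50/7, -27/7]
R5 ← R5 + (1/5)·R2: [0, 0, -2, 10, -21/5]
R4 ← R4 + (5/2)·R3: [0, 0, 0, 0, -57/2]
R5 ← R5 − (7/2)·R3: [0, 0, 0, 0, 303/10]
R5 ← R5 + (101/95)·R4: [0, 0, 0, 0, 0]
The echelon form has 4 nonzero rows; the last pivot sits in the augmented column, so rank(T) = 3 but rank([T|b]) = 4.
Since the ranks differ, the system is inconsistent.
It has no solutions.

0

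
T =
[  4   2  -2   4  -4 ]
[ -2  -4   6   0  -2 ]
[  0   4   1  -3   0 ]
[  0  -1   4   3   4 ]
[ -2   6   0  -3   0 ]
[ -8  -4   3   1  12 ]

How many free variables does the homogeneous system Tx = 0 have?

Row reduce to echelon form.
R2 ← R2 + (1/2)·R1: [0, -3, 5, 2, -4]
R5 ← R5 + (1/2)·R1: [0, 7, -1, -1, -2]
R6 ← R6 + (2)·R1: [0, 0, -1, 9, 4]
R3 ← R3 + (4/3)·R2: [0, 0, 23/3, -1/3, -16/3]
R4 ← R4 − (1/3)·R2: [0, 0, 7/3, 7/3, 16/3]
R5 ← R5 + (7/3)·R2: [0, 0, 32/3, 11/3, -34/3]
R4 ← R4 − (7/23)·R3: [0, 0, 0, 56/23, 160/23]
R5 ← R5 − (32/23)·R3: [0, 0, 0, 95/23, -90/23]
R6 ← R6 + (3/23)·R3: [0, 0, 0, 206/23, 76/23]
R5 ← R5 − (95/56)·R4: [0, 0, 0, 0, -110/7]
R6 ← R6 − (103/28)·R4: [0, 0, 0, 0, -156/7]
R6 ← R6 − (78/55)·R5: [0, 0, 0, 0, 0]
5 nonzero rows, so rank(T) = 5.
T has 5 columns; by rank–nullity, nullity = 5 − 5 = 0.

0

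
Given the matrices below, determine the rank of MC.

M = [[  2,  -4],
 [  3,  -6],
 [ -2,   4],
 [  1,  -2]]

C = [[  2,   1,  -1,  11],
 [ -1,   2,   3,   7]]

1

First compute MC:
[[  8,  -6, -14,  -6],
 [ 12,  -9, -21,  -9],
 [ -8,   6,  14,   6],
 [  4,  -3,  -7,  -3]]
Now row reduce the product.
R2 ← R2 − (3/2)·R1: [0, 0, 0, 0]
R3 ← R3 + R1: [0, 0, 0, 0]
R4 ← R4 − (1/2)·R1: [0, 0, 0, 0]
1 nonzero row, so rank(MC) = 1.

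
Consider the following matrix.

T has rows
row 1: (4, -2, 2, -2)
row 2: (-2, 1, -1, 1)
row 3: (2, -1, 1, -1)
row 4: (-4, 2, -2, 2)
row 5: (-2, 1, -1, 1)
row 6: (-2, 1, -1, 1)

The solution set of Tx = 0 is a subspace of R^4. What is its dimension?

Row reduce to echelon form.
R2 ← R2 + (1/2)·R1: [0, 0, 0, 0]
R3 ← R3 − (1/2)·R1: [0, 0, 0, 0]
R4 ← R4 + R1: [0, 0, 0, 0]
R5 ← R5 + (1/2)·R1: [0, 0, 0, 0]
R6 ← R6 + (1/2)·R1: [0, 0, 0, 0]
1 nonzero row, so rank(T) = 1.
T has 4 columns; by rank–nullity, nullity = 4 − 1 = 3.

3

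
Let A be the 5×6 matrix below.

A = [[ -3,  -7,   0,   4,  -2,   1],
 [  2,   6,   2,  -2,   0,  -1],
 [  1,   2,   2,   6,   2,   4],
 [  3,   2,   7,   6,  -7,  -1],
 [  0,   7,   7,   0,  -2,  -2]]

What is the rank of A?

5

Row reduce to echelon form.
R2 ← R2 + (2/3)·R1: [0, 4/3, 2, 2/3, -4/3, -1/3]
R3 ← R3 + (1/3)·R1: [0, -1/3, 2, 22/3, 4/3, 13/3]
R4 ← R4 + R1: [0, -5, 7, 10, -9, 0]
R3 ← R3 + (1/4)·R2: [0, 0, 5/2, 15/2, 1, 17/4]
R4 ← R4 + (15/4)·R2: [0, 0, 29/2, 25/2, -14, -5/4]
R5 ← R5 − (21/4)·R2: [0, 0, -7/2, -7/2, 5, -1/4]
R4 ← R4 − (29/5)·R3: [0, 0, 0, -31, -99/5, -259/10]
R5 ← R5 + (7/5)·R3: [0, 0, 0, 7, 32/5, 57/10]
R5 ← R5 + (7/31)·R4: [0, 0, 0, 0, 299/155, -23/155]
Echelon form has 5 nonzero rows, so rank(A) = 5.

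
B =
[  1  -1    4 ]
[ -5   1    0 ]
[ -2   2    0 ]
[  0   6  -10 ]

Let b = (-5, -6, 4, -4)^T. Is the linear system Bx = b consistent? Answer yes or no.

no

Row reduce the augmented matrix [B | b].
R2 ← R2 + (5)·R1: [0, -4, 20, -31]
R3 ← R3 + (2)·R1: [0, 0, 8, -6]
R4 ← R4 + (3/2)·R2: [0, 0, 20, -101/2]
R4 ← R4 − (5/2)·R3: [0, 0, 0, -71/2]
The echelon form has 4 nonzero rows; the last pivot sits in the augmented column, so rank(B) = 3 but rank([B|b]) = 4.
Since the ranks differ, the system is inconsistent.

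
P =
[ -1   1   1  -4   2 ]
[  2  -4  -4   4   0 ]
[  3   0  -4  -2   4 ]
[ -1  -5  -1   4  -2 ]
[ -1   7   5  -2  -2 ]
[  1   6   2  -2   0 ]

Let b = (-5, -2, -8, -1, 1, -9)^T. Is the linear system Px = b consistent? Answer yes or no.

Row reduce the augmented matrix [P | b].
R2 ← R2 + (2)·R1: [0, -2, -2, -4, 4, -12]
R3 ← R3 + (3)·R1: [0, 3, -1, -14, 10, -23]
R4 ← R4 − R1: [0, -6, -2, 8, -4, 4]
R5 ← R5 − R1: [0, 6, 4, 2, -4, 6]
R6 ← R6 + R1: [0, 7, 3, -6, 2, -14]
R3 ← R3 + (3/2)·R2: [0, 0, -4, -20, 16, -41]
R4 ← R4 − (3)·R2: [0, 0, 4, 20, -16, 40]
R5 ← R5 + (3)·R2: [0, 0, -2, -10, 8, -30]
R6 ← R6 + (7/2)·R2: [0, 0, -4, -20, 16, -56]
R4 ← R4 + R3: [0, 0, 0, 0, 0, -1]
R5 ← R5 − (1/2)·R3: [0, 0, 0, 0, 0, -19/2]
R6 ← R6 − R3: [0, 0, 0, 0, 0, -15]
R5 ← R5 − (19/2)·R4: [0, 0, 0, 0, 0, 0]
R6 ← R6 − (15)·R4: [0, 0, 0, 0, 0, 0]
The echelon form has 4 nonzero rows; the last pivot sits in the augmented column, so rank(P) = 3 but rank([P|b]) = 4.
Since the ranks differ, the system is inconsistent.

no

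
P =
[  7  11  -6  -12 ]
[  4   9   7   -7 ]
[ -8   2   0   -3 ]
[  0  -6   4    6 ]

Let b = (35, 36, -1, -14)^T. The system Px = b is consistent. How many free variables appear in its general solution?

0

Row reduce the augmented matrix [P | b].
R2 ← R2 − (4/7)·R1: [0, 19/7, 73/7, -1/7, 16]
R3 ← R3 + (8/7)·R1: [0, 102/7, -48/7, -117/7, 39]
R3 ← R3 − (102/19)·R2: [0, 0, -1194/19, -303/19, -891/19]
R4 ← R4 + (42/19)·R2: [0, 0, 514/19, 108/19, 406/19]
R4 ← R4 + (257/597)·R3: [0, 0, 0, -235/199, 235/199]
The echelon form has 4 nonzero rows, and every pivot lies in the first 4 columns, so rank(P) = rank([P|b]) = 4.
The system is consistent.
Free variables = (unknowns) − (rank) = 4 − 4 = 0.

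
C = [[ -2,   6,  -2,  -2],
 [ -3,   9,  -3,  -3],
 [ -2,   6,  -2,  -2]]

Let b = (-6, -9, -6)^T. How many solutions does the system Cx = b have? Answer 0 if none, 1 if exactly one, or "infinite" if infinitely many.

infinite

Row reduce the augmented matrix [C | b].
R2 ← R2 − (3/2)·R1: [0, 0, 0, 0, 0]
R3 ← R3 − R1: [0, 0, 0, 0, 0]
The echelon form has 1 nonzero rows, and every pivot lies in the first 4 columns, so rank(C) = rank([C|b]) = 1.
The system is consistent.
rank = 1 < 4 unknowns, so there are infinitely many solutions.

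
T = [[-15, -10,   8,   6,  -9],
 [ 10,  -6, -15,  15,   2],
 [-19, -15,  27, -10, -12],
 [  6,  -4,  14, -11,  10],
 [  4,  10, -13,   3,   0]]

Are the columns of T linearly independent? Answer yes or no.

no

Row reduce T to echelon form.
R2 ← R2 + (2/3)·R1: [0, -38/3, -29/3, 19, -4]
R3 ← R3 − (19/15)·R1: [0, -7/3, 253/15, -88/5, -3/5]
R4 ← R4 + (2/5)·R1: [0, -8, 86/5, -43/5, 32/5]
R5 ← R5 + (4/15)·R1: [0, 22/3, -163/15, 23/5, -12/5]
R3 ← R3 − (7/38)·R2: [0, 0, 3543/190, -211/10, 13/95]
R4 ← R4 − (12/19)·R2: [0, 0, 2214/95, -103/5, 848/95]
R5 ← R5 + (11/19)·R2: [0, 0, -1564/95, 78/5, -448/95]
R4 ← R4 − (1476/1181)·R3: [0, 0, 0, 6815/1181, 10340/1181]
R5 ← R5 + (3128/3543)·R3: [0, 0, 0, -10730/3543, -16280/3543]
R5 ← R5 + (74/141)·R4: [0, 0, 0, 0, 0]
4 pivots among 5 columns.
Only 4 < 5 pivot columns, so the columns are linearly dependent.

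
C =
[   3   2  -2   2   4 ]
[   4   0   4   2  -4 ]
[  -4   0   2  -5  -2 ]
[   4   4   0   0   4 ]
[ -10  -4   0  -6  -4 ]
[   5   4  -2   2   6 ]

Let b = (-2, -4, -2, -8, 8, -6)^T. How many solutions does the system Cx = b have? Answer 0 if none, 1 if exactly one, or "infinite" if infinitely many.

Row reduce the augmented matrix [C | b].
R2 ← R2 − (4/3)·R1: [0, -8/3, 20/3, -2/3, -28/3, -4/3]
R3 ← R3 + (4/3)·R1: [0, 8/3, -2/3, -7/3, 10/3, -14/3]
R4 ← R4 − (4/3)·R1: [0, 4/3, 8/3, -8/3, -4/3, -16/3]
R5 ← R5 + (10/3)·R1: [0, 8/3, -20/3, 2/3, 28/3, 4/3]
R6 ← R6 − (5/3)·R1: [0, 2/3, 4/3, -4/3, -2/3, -8/3]
R3 ← R3 + R2: [0, 0, 6, -3, -6, -6]
R4 ← R4 + (1/2)·R2: [0, 0, 6, -3, -6, -6]
R5 ← R5 + R2: [0, 0, 0, 0, 0, 0]
R6 ← R6 + (1/4)·R2: [0, 0, 3, -3/2, -3, -3]
R4 ← R4 − R3: [0, 0, 0, 0, 0, 0]
R6 ← R6 − (1/2)·R3: [0, 0, 0, 0, 0, 0]
The echelon form has 3 nonzero rows, and every pivot lies in the first 5 columns, so rank(C) = rank([C|b]) = 3.
The system is consistent.
rank = 3 < 5 unknowns, so there are infinitely many solutions.

infinite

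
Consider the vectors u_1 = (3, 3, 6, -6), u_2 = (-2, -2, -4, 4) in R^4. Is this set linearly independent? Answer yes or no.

no

Form the matrix with these vectors as rows and row reduce.
R2 ← R2 + (2/3)·R1: [0, 0, 0, 0]
1 nonzero row, so the 2 vectors span a space of dimension 1.
Since 1 < 2, the vectors are linearly dependent.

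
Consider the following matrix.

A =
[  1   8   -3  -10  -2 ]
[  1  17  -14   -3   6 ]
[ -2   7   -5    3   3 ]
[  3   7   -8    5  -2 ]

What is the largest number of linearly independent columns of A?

4

Row reduce to echelon form.
R2 ← R2 − R1: [0, 9, -11, 7, 8]
R3 ← R3 + (2)·R1: [0, 23, -11, -17, -1]
R4 ← R4 − (3)·R1: [0, -17, 1, 35, 4]
R3 ← R3 − (23/9)·R2: [0, 0, 154/9, -314/9, -193/9]
R4 ← R4 + (17/9)·R2: [0, 0, -178/9, 434/9, 172/9]
R4 ← R4 + (89/77)·R3: [0, 0, 0, 608/77, -437/77]
Echelon form has 4 nonzero rows, so rank(A) = 4.
The rank gives the maximum number of linearly independent columns: 4.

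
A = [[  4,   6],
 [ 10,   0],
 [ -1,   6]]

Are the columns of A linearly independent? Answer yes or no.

Row reduce A to echelon form.
R2 ← R2 − (5/2)·R1: [0, -15]
R3 ← R3 + (1/4)·R1: [0, 15/2]
R3 ← R3 + (1/2)·R2: [0, 0]
2 pivots among 2 columns.
Every column is a pivot column, so the columns are linearly independent.

yes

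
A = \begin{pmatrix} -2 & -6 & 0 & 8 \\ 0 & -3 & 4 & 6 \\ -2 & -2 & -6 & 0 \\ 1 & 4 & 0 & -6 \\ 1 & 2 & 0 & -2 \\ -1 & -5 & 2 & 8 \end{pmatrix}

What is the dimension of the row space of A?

3

Row reduce to echelon form.
R3 ← R3 − R1: [0, 4, -6, -8]
R4 ← R4 + (1/2)·R1: [0, 1, 0, -2]
R5 ← R5 + (1/2)·R1: [0, -1, 0, 2]
R6 ← R6 − (1/2)·R1: [0, -2, 2, 4]
R3 ← R3 + (4/3)·R2: [0, 0, -2/3, 0]
R4 ← R4 + (1/3)·R2: [0, 0, 4/3, 0]
R5 ← R5 − (1/3)·R2: [0, 0, -4/3, 0]
R6 ← R6 − (2/3)·R2: [0, 0, -2/3, 0]
R4 ← R4 + (2)·R3: [0, 0, 0, 0]
R5 ← R5 − (2)·R3: [0, 0, 0, 0]
R6 ← R6 − R3: [0, 0, 0, 0]
Echelon form has 3 nonzero rows, so rank(A) = 3.
The row space has dimension equal to the rank: 3.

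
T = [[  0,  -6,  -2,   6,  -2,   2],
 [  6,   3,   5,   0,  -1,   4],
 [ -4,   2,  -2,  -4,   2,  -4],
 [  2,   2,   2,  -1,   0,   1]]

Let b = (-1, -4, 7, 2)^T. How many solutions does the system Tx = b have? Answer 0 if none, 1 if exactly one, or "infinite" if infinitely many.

0

Row reduce the augmented matrix [T | b].
Swap R1 ↔ R2
R3 ← R3 + (2/3)·R1: [0, 4, 4/3, -4, 4/3, -4/3, 13/3]
R4 ← R4 − (1/3)·R1: [0, 1, 1/3, -1, 1/3, -1/3, 10/3]
R3 ← R3 + (2/3)·R2: [0, 0, 0, 0, 0, 0, 11/3]
R4 ← R4 + (1/6)·R2: [0, 0, 0, 0, 0, 0, 19/6]
R4 ← R4 − (19/22)·R3: [0, 0, 0, 0, 0, 0, 0]
The echelon form has 3 nonzero rows; the last pivot sits in the augmented column, so rank(T) = 2 but rank([T|b]) = 3.
Since the ranks differ, the system is inconsistent.
It has no solutions.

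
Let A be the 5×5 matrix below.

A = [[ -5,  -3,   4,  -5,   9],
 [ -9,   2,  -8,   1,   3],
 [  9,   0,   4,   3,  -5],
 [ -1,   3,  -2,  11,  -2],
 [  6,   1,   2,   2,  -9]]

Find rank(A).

Row reduce to echelon form.
R2 ← R2 − (9/5)·R1: [0, 37/5, -76/5, 10, -66/5]
R3 ← R3 + (9/5)·R1: [0, -27/5, 56/5, -6, 56/5]
R4 ← R4 − (1/5)·R1: [0, 18/5, -14/5, 12, -19/5]
R5 ← R5 + (6/5)·R1: [0, -13/5, 34/5, -4, 9/5]
R3 ← R3 + (27/37)·R2: [0, 0, 4/37, 48/37, 58/37]
R4 ← R4 − (18/37)·R2: [0, 0, 170/37, 264/37, 97/37]
R5 ← R5 + (13/37)·R2: [0, 0, 54/37, -18/37, -105/37]
R4 ← R4 − (85/2)·R3: [0, 0, 0, -48, -64]
R5 ← R5 − (27/2)·R3: [0, 0, 0, -18, -24]
R5 ← R5 − (3/8)·R4: [0, 0, 0, 0, 0]
Echelon form has 4 nonzero rows, so rank(A) = 4.

4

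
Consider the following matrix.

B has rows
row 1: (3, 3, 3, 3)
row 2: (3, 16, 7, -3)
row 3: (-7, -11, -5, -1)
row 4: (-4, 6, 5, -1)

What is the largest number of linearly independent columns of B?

3

Row reduce to echelon form.
R2 ← R2 − R1: [0, 13, 4, -6]
R3 ← R3 + (7/3)·R1: [0, -4, 2, 6]
R4 ← R4 + (4/3)·R1: [0, 10, 9, 3]
R3 ← R3 + (4/13)·R2: [0, 0, 42/13, 54/13]
R4 ← R4 − (10/13)·R2: [0, 0, 77/13, 99/13]
R4 ← R4 − (11/6)·R3: [0, 0, 0, 0]
Echelon form has 3 nonzero rows, so rank(B) = 3.
The rank gives the maximum number of linearly independent columns: 3.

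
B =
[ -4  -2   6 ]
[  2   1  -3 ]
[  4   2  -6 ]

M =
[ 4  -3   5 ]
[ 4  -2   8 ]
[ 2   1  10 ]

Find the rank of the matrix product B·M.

1

First compute BM:
[[-12,  22,  24],
 [  6, -11, -12],
 [ 12, -22, -24]]
Now row reduce the product.
R2 ← R2 + (1/2)·R1: [0, 0, 0]
R3 ← R3 + R1: [0, 0, 0]
1 nonzero row, so rank(BM) = 1.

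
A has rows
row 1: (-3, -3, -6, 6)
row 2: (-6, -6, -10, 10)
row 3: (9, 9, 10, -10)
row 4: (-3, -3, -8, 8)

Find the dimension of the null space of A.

2

Row reduce to echelon form.
R2 ← R2 − (2)·R1: [0, 0, 2, -2]
R3 ← R3 + (3)·R1: [0, 0, -8, 8]
R4 ← R4 − R1: [0, 0, -2, 2]
R3 ← R3 + (4)·R2: [0, 0, 0, 0]
R4 ← R4 + R2: [0, 0, 0, 0]
2 nonzero rows, so rank(A) = 2.
A has 4 columns; by rank–nullity, nullity = 4 − 2 = 2.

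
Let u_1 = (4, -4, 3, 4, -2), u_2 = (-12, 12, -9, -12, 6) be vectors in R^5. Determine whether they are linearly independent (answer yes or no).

Form the matrix with these vectors as rows and row reduce.
R2 ← R2 + (3)·R1: [0, 0, 0, 0, 0]
1 nonzero row, so the 2 vectors span a space of dimension 1.
Since 1 < 2, the vectors are linearly dependent.

no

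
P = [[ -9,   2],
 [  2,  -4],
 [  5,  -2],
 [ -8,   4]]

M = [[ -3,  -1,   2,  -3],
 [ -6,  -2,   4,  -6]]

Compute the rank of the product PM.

1

First compute PM:
[[ 15,   5, -10,  15],
 [ 18,   6, -12,  18],
 [ -3,  -1,   2,  -3],
 [  0,   0,   0,   0]]
Now row reduce the product.
R2 ← R2 − (6/5)·R1: [0, 0, 0, 0]
R3 ← R3 + (1/5)·R1: [0, 0, 0, 0]
1 nonzero row, so rank(PM) = 1.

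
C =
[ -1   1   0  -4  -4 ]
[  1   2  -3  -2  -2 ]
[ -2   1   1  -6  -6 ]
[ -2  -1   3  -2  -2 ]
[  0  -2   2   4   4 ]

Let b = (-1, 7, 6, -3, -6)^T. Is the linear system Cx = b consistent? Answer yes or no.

no

Row reduce the augmented matrix [C | b].
R2 ← R2 + R1: [0, 3, -3, -6, -6, 6]
R3 ← R3 − (2)·R1: [0, -1, 1, 2, 2, 8]
R4 ← R4 − (2)·R1: [0, -3, 3, 6, 6, -1]
R3 ← R3 + (1/3)·R2: [0, 0, 0, 0, 0, 10]
R4 ← R4 + R2: [0, 0, 0, 0, 0, 5]
R5 ← R5 + (2/3)·R2: [0, 0, 0, 0, 0, -2]
R4 ← R4 − (1/2)·R3: [0, 0, 0, 0, 0, 0]
R5 ← R5 + (1/5)·R3: [0, 0, 0, 0, 0, 0]
The echelon form has 3 nonzero rows; the last pivot sits in the augmented column, so rank(C) = 2 but rank([C|b]) = 3.
Since the ranks differ, the system is inconsistent.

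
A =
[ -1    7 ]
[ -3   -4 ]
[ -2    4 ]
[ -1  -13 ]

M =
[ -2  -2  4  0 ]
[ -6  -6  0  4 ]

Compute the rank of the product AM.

2

First compute AM:
[[-40, -40,  -4,  28],
 [ 30,  30, -12, -16],
 [-20, -20,  -8,  16],
 [ 80,  80,  -4, -52]]
Now row reduce the product.
R2 ← R2 + (3/4)·R1: [0, 0, -15, 5]
R3 ← R3 − (1/2)·R1: [0, 0, -6, 2]
R4 ← R4 + (2)·R1: [0, 0, -12, 4]
R3 ← R3 − (2/5)·R2: [0, 0, 0, 0]
R4 ← R4 − (4/5)·R2: [0, 0, 0, 0]
2 nonzero rows, so rank(AM) = 2.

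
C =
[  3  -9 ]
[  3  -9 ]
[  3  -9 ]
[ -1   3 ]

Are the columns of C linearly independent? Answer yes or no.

no

Row reduce C to echelon form.
R2 ← R2 − R1: [0, 0]
R3 ← R3 − R1: [0, 0]
R4 ← R4 + (1/3)·R1: [0, 0]
1 pivot among 2 columns.
Only 1 < 2 pivot columns, so the columns are linearly dependent.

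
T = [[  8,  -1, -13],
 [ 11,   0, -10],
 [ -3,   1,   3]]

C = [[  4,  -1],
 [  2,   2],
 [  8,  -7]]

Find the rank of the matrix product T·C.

2

First compute TC:
[[-74,  81],
 [-36,  59],
 [ 14, -16]]
Now row reduce the product.
R2 ← R2 − (18/37)·R1: [0, 725/37]
R3 ← R3 + (7/37)·R1: [0, -25/37]
R3 ← R3 + (1/29)·R2: [0, 0]
2 nonzero rows, so rank(TC) = 2.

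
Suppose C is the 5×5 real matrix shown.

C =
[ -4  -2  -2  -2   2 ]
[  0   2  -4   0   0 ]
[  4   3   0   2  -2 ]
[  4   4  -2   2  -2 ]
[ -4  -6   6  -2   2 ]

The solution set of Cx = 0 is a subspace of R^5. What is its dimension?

3

Row reduce to echelon form.
R3 ← R3 + R1: [0, 1, -2, 0, 0]
R4 ← R4 + R1: [0, 2, -4, 0, 0]
R5 ← R5 − R1: [0, -4, 8, 0, 0]
R3 ← R3 − (1/2)·R2: [0, 0, 0, 0, 0]
R4 ← R4 − R2: [0, 0, 0, 0, 0]
R5 ← R5 + (2)·R2: [0, 0, 0, 0, 0]
2 nonzero rows, so rank(C) = 2.
C has 5 columns; by rank–nullity, nullity = 5 − 2 = 3.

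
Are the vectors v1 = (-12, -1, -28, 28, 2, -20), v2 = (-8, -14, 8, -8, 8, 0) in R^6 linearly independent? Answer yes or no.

yes

Form the matrix with these vectors as rows and row reduce.
R2 ← R2 − (2/3)·R1: [0, -40/3, 80/3, -80/3, 20/3, 40/3]
2 nonzero rows, so the 2 vectors span a space of dimension 2.
Since 2 = 2, the vectors are linearly independent.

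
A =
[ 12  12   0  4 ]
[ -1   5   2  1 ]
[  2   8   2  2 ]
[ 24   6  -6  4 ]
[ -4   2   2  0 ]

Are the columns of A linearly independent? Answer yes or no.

no

Row reduce A to echelon form.
R2 ← R2 + (1/12)·R1: [0, 6, 2, 4/3]
R3 ← R3 − (1/6)·R1: [0, 6, 2, 4/3]
R4 ← R4 − (2)·R1: [0, -18, -6, -4]
R5 ← R5 + (1/3)·R1: [0, 6, 2, 4/3]
R3 ← R3 − R2: [0, 0, 0, 0]
R4 ← R4 + (3)·R2: [0, 0, 0, 0]
R5 ← R5 − R2: [0, 0, 0, 0]
2 pivots among 4 columns.
Only 2 < 4 pivot columns, so the columns are linearly dependent.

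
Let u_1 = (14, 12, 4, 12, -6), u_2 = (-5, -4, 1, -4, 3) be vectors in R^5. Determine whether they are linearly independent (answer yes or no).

Form the matrix with these vectors as rows and row reduce.
R2 ← R2 + (5/14)·R1: [0, 2/7, 17/7, 2/7, 6/7]
2 nonzero rows, so the 2 vectors span a space of dimension 2.
Since 2 = 2, the vectors are linearly independent.

yes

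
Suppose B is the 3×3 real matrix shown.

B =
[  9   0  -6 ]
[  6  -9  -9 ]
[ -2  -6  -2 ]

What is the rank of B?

2

Row reduce to echelon form.
R2 ← R2 − (2/3)·R1: [0, -9, -5]
R3 ← R3 + (2/9)·R1: [0, -6, -10/3]
R3 ← R3 − (2/3)·R2: [0, 0, 0]
Echelon form has 2 nonzero rows, so rank(B) = 2.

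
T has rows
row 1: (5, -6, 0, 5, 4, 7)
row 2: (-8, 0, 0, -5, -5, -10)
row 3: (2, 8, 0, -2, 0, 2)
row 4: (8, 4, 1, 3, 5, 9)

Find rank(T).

Row reduce to echelon form.
R2 ← R2 + (8/5)·R1: [0, -48/5, 0, 3, 7/5, 6/5]
R3 ← R3 − (2/5)·R1: [0, 52/5, 0, -4, -8/5, -4/5]
R4 ← R4 − (8/5)·R1: [0, 68/5, 1, -5, -7/5, -11/5]
R3 ← R3 + (13/12)·R2: [0, 0, 0, -3/4, -1/12, 1/2]
R4 ← R4 + (17/12)·R2: [0, 0, 1, -3/4, 7/12, -1/2]
Swap R3 ↔ R4
Echelon form has 4 nonzero rows, so rank(T) = 4.

4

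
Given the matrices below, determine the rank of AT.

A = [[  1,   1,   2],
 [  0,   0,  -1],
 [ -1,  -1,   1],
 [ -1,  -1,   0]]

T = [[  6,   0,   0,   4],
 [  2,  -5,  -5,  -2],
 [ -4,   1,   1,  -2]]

2

First compute AT:
[[  0,  -3,  -3,  -2],
 [  4,  -1,  -1,   2],
 [-12,   6,   6,  -4],
 [ -8,   5,   5,  -2]]
Now row reduce the product.
Swap R1 ↔ R2
R3 ← R3 + (3)·R1: [0, 3, 3, 2]
R4 ← R4 + (2)·R1: [0, 3, 3, 2]
R3 ← R3 + R2: [0, 0, 0, 0]
R4 ← R4 + R2: [0, 0, 0, 0]
2 nonzero rows, so rank(AT) = 2.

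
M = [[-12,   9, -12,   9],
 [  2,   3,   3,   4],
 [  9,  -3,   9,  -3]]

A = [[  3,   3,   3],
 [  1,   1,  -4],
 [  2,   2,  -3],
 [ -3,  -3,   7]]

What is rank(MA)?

First compute MA:
[[-78, -78,  27],
 [  3,   3,  13],
 [ 51,  51,  -9]]
Now row reduce the product.
R2 ← R2 + (1/26)·R1: [0, 0, 365/26]
R3 ← R3 + (17/26)·R1: [0, 0, 225/26]
R3 ← R3 − (45/73)·R2: [0, 0, 0]
2 nonzero rows, so rank(MA) = 2.

2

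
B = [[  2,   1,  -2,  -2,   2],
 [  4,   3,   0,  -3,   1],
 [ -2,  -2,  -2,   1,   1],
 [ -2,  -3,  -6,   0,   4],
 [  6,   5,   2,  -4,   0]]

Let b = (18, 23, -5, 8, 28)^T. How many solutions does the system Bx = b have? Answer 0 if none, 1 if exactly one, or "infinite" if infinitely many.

Row reduce the augmented matrix [B | b].
R2 ← R2 − (2)·R1: [0, 1, 4, 1, -3, -13]
R3 ← R3 + R1: [0, -1, -4, -1, 3, 13]
R4 ← R4 + R1: [0, -2, -8, -2, 6, 26]
R5 ← R5 − (3)·R1: [0, 2, 8, 2, -6, -26]
R3 ← R3 + R2: [0, 0, 0, 0, 0, 0]
R4 ← R4 + (2)·R2: [0, 0, 0, 0, 0, 0]
R5 ← R5 − (2)·R2: [0, 0, 0, 0, 0, 0]
The echelon form has 2 nonzero rows, and every pivot lies in the first 5 columns, so rank(B) = rank([B|b]) = 2.
The system is consistent.
rank = 2 < 5 unknowns, so there are infinitely many solutions.

infinite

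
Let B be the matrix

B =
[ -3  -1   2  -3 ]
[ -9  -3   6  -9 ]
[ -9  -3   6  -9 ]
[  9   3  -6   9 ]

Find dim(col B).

Row reduce to echelon form.
R2 ← R2 − (3)·R1: [0, 0, 0, 0]
R3 ← R3 − (3)·R1: [0, 0, 0, 0]
R4 ← R4 + (3)·R1: [0, 0, 0, 0]
Echelon form has 1 nonzero row, so rank(B) = 1.
The column space has dimension equal to the rank: 1.

1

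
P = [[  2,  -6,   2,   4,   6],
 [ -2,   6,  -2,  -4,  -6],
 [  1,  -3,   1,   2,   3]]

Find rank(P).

1

Row reduce to echelon form.
R2 ← R2 + R1: [0, 0, 0, 0, 0]
R3 ← R3 − (1/2)·R1: [0, 0, 0, 0, 0]
Echelon form has 1 nonzero row, so rank(P) = 1.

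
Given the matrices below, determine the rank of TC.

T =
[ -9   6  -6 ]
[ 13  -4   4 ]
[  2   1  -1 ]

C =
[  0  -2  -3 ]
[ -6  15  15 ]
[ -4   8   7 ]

2

First compute TC:
[[-12,  60,  75],
 [  8, -54, -71],
 [ -2,   3,   2]]
Now row reduce the product.
R2 ← R2 + (2/3)·R1: [0, -14, -21]
R3 ← R3 − (1/6)·R1: [0, -7, -21/2]
R3 ← R3 − (1/2)·R2: [0, 0, 0]
2 nonzero rows, so rank(TC) = 2.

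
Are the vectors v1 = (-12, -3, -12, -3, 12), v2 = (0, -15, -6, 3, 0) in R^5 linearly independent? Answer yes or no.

Form the matrix with these vectors as rows and row reduce.
2 nonzero rows, so the 2 vectors span a space of dimension 2.
Since 2 = 2, the vectors are linearly independent.

yes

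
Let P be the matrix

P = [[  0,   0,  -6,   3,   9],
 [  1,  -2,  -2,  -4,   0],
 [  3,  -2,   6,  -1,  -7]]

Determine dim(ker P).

2

Row reduce to echelon form.
Swap R1 ↔ R2
R3 ← R3 − (3)·R1: [0, 4, 12, 11, -7]
Swap R2 ↔ R3
3 nonzero rows, so rank(P) = 3.
P has 5 columns; by rank–nullity, nullity = 5 − 3 = 2.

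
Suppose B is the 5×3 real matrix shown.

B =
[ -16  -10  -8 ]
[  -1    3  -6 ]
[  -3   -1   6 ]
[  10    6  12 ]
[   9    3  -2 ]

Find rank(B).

Row reduce to echelon form.
R2 ← R2 − (1/16)·R1: [0, 29/8, -11/2]
R3 ← R3 − (3/16)·R1: [0, 7/8, 15/2]
R4 ← R4 + (5/8)·R1: [0, -1/4, 7]
R5 ← R5 + (9/16)·R1: [0, -21/8, -13/2]
R3 ← R3 − (7/29)·R2: [0, 0, 256/29]
R4 ← R4 + (2/29)·R2: [0, 0, 192/29]
R5 ← R5 + (21/29)·R2: [0, 0, -304/29]
R4 ← R4 − (3/4)·R3: [0, 0, 0]
R5 ← R5 + (19/16)·R3: [0, 0, 0]
Echelon form has 3 nonzero rows, so rank(B) = 3.

3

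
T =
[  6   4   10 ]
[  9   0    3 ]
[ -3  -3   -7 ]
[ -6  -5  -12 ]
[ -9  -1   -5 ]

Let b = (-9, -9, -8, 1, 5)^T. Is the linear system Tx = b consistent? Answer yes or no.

Row reduce the augmented matrix [T | b].
R2 ← R2 − (3/2)·R1: [0, -6, -12, 9/2]
R3 ← R3 + (1/2)·R1: [0, -1, -2, -25/2]
R4 ← R4 + R1: [0, -1, -2, -8]
R5 ← R5 + (3/2)·R1: [0, 5, 10, -17/2]
R3 ← R3 − (1/6)·R2: [0, 0, 0, -53/4]
R4 ← R4 − (1/6)·R2: [0, 0, 0, -35/4]
R5 ← R5 + (5/6)·R2: [0, 0, 0, -19/4]
R4 ← R4 − (35/53)·R3: [0, 0, 0, 0]
R5 ← R5 − (19/53)·R3: [0, 0, 0, 0]
The echelon form has 3 nonzero rows; the last pivot sits in the augmented column, so rank(T) = 2 but rank([T|b]) = 3.
Since the ranks differ, the system is inconsistent.

no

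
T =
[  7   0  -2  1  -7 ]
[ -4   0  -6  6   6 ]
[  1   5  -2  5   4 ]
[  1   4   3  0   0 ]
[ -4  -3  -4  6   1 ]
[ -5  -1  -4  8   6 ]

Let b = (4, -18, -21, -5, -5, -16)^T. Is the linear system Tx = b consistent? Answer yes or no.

yes

Row reduce the augmented matrix [T | b].
R2 ← R2 + (4/7)·R1: [0, 0, -50/7, 46/7, 2, -110/7]
R3 ← R3 − (1/7)·R1: [0, 5, -12/7, 34/7, 5, -151/7]
R4 ← R4 − (1/7)·R1: [0, 4, 23/7, -1/7, 1, -39/7]
R5 ← R5 + (4/7)·R1: [0, -3, -36/7, 46/7, -3, -19/7]
R6 ← R6 + (5/7)·R1: [0, -1, -38/7, 61/7, 1, -92/7]
Swap R2 ↔ R3
R4 ← R4 − (4/5)·R2: [0, 0, 163/35, -141/35, -3, 409/35]
R5 ← R5 + (3/5)·R2: [0, 0, -216/35, 332/35, 0, -548/35]
R6 ← R6 + (1/5)·R2: [0, 0, -202/35, 339/35, 2, -611/35]
R4 ← R4 + (163/250)·R3: [0, 0, 0, 32/125, -212/125, 36/25]
R5 ← R5 − (108/125)·R3: [0, 0, 0, 476/125, -216/125, -52/25]
R6 ← R6 − (101/125)·R3: [0, 0, 0, 547/125, 48/125, -119/25]
R5 ← R5 − (119/8)·R4: [0, 0, 0, 0, 47/2, -47/2]
R6 ← R6 − (547/32)·R4: [0, 0, 0, 0, 235/8, -235/8]
R6 ← R6 − (5/4)·R5: [0, 0, 0, 0, 0, 0]
The echelon form has 5 nonzero rows, and every pivot lies in the first 5 columns, so rank(T) = rank([T|b]) = 5.
The system is consistent.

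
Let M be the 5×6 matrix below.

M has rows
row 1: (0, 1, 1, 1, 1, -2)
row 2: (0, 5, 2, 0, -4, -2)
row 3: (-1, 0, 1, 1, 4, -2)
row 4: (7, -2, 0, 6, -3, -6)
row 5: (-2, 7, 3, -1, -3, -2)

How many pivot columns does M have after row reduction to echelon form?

3

Row reduce to echelon form.
Swap R1 ↔ R3
R4 ← R4 + (7)·R1: [0, -2, 7, 13, 25, -20]
R5 ← R5 − (2)·R1: [0, 7, 1, -3, -11, 2]
R3 ← R3 − (1/5)·R2: [0, 0, 3/5, 1, 9/5, -8/5]
R4 ← R4 + (2/5)·R2: [0, 0, 39/5, 13, 117/5, -104/5]
R5 ← R5 − (7/5)·R2: [0, 0, -9/5, -3, -27/5, 24/5]
R4 ← R4 − (13)·R3: [0, 0, 0, 0, 0, 0]
R5 ← R5 + (3)·R3: [0, 0, 0, 0, 0, 0]
Echelon form has 3 nonzero rows, so rank(M) = 3.
Each nonzero row contributes one pivot column: 3 pivot columns.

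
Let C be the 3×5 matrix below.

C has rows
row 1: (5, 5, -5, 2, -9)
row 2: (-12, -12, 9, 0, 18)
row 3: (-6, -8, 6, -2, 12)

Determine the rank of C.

Row reduce to echelon form.
R2 ← R2 + (12/5)·R1: [0, 0, -3, 24/5, -18/5]
R3 ← R3 + (6/5)·R1: [0, -2, 0, 2/5, 6/5]
Swap R2 ↔ R3
Echelon form has 3 nonzero rows, so rank(C) = 3.

3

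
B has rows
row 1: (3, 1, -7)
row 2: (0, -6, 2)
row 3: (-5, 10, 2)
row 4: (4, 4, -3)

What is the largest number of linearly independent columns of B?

Row reduce to echelon form.
R3 ← R3 + (5/3)·R1: [0, 35/3, -29/3]
R4 ← R4 − (4/3)·R1: [0, 8/3, 19/3]
R3 ← R3 + (35/18)·R2: [0, 0, -52/9]
R4 ← R4 + (4/9)·R2: [0, 0, 65/9]
R4 ← R4 + (5/4)·R3: [0, 0, 0]
Echelon form has 3 nonzero rows, so rank(B) = 3.
The rank gives the maximum number of linearly independent columns: 3.

3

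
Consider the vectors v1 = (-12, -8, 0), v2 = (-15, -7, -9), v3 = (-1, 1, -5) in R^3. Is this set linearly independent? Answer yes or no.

no

Form the matrix with these vectors as rows and row reduce.
R2 ← R2 − (5/4)·R1: [0, 3, -9]
R3 ← R3 − (1/12)·R1: [0, 5/3, -5]
R3 ← R3 − (5/9)·R2: [0, 0, 0]
2 nonzero rows, so the 3 vectors span a space of dimension 2.
Since 2 < 3, the vectors are linearly dependent.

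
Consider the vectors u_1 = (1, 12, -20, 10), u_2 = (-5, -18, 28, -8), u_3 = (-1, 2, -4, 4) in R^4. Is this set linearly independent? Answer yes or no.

Form the matrix with these vectors as rows and row reduce.
R2 ← R2 + (5)·R1: [0, 42, -72, 42]
R3 ← R3 + R1: [0, 14, -24, 14]
R3 ← R3 − (1/3)·R2: [0, 0, 0, 0]
2 nonzero rows, so the 3 vectors span a space of dimension 2.
Since 2 < 3, the vectors are linearly dependent.

no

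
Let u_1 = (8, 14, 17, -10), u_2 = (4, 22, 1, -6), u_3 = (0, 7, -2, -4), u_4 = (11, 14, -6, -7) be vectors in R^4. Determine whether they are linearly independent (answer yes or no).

Form the matrix with these vectors as rows and row reduce.
R2 ← R2 − (1/2)·R1: [0, 15, -15/2, -1]
R4 ← R4 − (11/8)·R1: [0, -21/4, -235/8, 27/4]
R3 ← R3 − (7/15)·R2: [0, 0, 3/2, -53/15]
R4 ← R4 + (7/20)·R2: [0, 0, -32, 32/5]
R4 ← R4 + (64/3)·R3: [0, 0, 0, -3104/45]
4 nonzero rows, so the 4 vectors span a space of dimension 4.
Since 4 = 4, the vectors are linearly independent.

yes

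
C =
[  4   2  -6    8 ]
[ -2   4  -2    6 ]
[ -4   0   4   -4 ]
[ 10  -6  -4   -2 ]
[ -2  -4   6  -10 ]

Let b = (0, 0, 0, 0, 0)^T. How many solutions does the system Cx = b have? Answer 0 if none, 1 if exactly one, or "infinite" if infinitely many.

infinite

Row reduce the augmented matrix [C | b].
R2 ← R2 + (1/2)·R1: [0, 5, -5, 10, 0]
R3 ← R3 + R1: [0, 2, -2, 4, 0]
R4 ← R4 − (5/2)·R1: [0, -11, 11, -22, 0]
R5 ← R5 + (1/2)·R1: [0, -3, 3, -6, 0]
R3 ← R3 − (2/5)·R2: [0, 0, 0, 0, 0]
R4 ← R4 + (11/5)·R2: [0, 0, 0, 0, 0]
R5 ← R5 + (3/5)·R2: [0, 0, 0, 0, 0]
The echelon form has 2 nonzero rows, and every pivot lies in the first 4 columns, so rank(C) = rank([C|b]) = 2.
The system is consistent.
rank = 2 < 4 unknowns, so there are infinitely many solutions.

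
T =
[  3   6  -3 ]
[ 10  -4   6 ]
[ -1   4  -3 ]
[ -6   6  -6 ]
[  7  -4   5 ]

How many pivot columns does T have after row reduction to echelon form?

2

Row reduce to echelon form.
R2 ← R2 − (10/3)·R1: [0, -24, 16]
R3 ← R3 + (1/3)·R1: [0, 6, -4]
R4 ← R4 + (2)·R1: [0, 18, -12]
R5 ← R5 − (7/3)·R1: [0, -18, 12]
R3 ← R3 + (1/4)·R2: [0, 0, 0]
R4 ← R4 + (3/4)·R2: [0, 0, 0]
R5 ← R5 − (3/4)·R2: [0, 0, 0]
Echelon form has 2 nonzero rows, so rank(T) = 2.
Each nonzero row contributes one pivot column: 2 pivot columns.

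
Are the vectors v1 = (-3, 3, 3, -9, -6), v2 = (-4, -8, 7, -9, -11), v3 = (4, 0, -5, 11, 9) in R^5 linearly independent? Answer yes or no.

Form the matrix with these vectors as rows and row reduce.
R2 ← R2 − (4/3)·R1: [0, -12, 3, 3, -3]
R3 ← R3 + (4/3)·R1: [0, 4, -1, -1, 1]
R3 ← R3 + (1/3)·R2: [0, 0, 0, 0, 0]
2 nonzero rows, so the 3 vectors span a space of dimension 2.
Since 2 < 3, the vectors are linearly dependent.

no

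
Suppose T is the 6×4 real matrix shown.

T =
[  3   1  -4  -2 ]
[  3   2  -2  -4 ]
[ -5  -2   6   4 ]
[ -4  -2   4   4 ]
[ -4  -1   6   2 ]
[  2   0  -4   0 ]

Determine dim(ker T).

Row reduce to echelon form.
R2 ← R2 − R1: [0, 1, 2, -2]
R3 ← R3 + (5/3)·R1: [0, -1/3, -2/3, 2/3]
R4 ← R4 + (4/3)·R1: [0, -2/3, -4/3, 4/3]
R5 ← R5 + (4/3)·R1: [0, 1/3, 2/3, -2/3]
R6 ← R6 − (2/3)·R1: [0, -2/3, -4/3, 4/3]
R3 ← R3 + (1/3)·R2: [0, 0, 0, 0]
R4 ← R4 + (2/3)·R2: [0, 0, 0, 0]
R5 ← R5 − (1/3)·R2: [0, 0, 0, 0]
R6 ← R6 + (2/3)·R2: [0, 0, 0, 0]
2 nonzero rows, so rank(T) = 2.
T has 4 columns; by rank–nullity, nullity = 4 − 2 = 2.

2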